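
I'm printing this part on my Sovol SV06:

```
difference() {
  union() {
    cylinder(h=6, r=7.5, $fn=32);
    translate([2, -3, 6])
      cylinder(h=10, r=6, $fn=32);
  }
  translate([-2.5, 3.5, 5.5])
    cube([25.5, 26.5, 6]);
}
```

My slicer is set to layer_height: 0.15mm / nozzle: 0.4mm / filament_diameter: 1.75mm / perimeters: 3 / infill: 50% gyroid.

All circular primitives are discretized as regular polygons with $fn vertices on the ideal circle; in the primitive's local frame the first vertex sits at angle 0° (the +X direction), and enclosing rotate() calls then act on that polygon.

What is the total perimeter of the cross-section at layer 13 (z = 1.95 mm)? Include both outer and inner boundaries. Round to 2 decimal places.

At z = 1.95 mm: the r=7.5 cylinder contributes a regular 32-gon of circumradius 7.5 (perimeter = 2·32·7.500·sin(180°/32) = 47.05 mm); the cylinder at (2, -3) is not intersected at this z (z outside [6, 16]); Merging all regions: only the r=7.5 cylinder is present, so the union is just that shape — boundary = 47.05 mm; the cube at (-2.5, 3.5) is not intersected at this z (z outside [5.5, 11.5]); After the difference (first − rest): none of the subtracted shapes is present at this height, so the result so far is unchanged — boundary = 47.05 mm. Overall, the cross-section is a single solid region. Total boundary length (outer) = 47.05 mm.

47.05 mm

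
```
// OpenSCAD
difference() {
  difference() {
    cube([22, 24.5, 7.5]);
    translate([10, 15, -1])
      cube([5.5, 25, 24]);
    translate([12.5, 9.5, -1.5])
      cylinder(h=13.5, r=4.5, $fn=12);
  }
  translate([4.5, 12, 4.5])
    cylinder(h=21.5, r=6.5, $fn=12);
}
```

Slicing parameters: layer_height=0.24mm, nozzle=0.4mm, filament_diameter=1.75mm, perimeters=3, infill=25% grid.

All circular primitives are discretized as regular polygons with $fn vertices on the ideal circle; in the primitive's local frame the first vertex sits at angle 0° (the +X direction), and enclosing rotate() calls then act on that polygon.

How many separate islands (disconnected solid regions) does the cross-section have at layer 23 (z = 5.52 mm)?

At z = 5.52 mm: the cube is present — its section is the full 22×24.5 rectangle; the cube at (10, 15) (footprint 5.5×25) is included at this height; the cylinder at (12.5, 9.5): section is a regular 12-gon, circumradius r=4.5; Taking the first minus the rest: starting from the 22×24.5 cube, the 5.5×25 cube at (10, 15) partially overlaps it — only the 52.25 mm² overlap (of its 137.50 mm²) is removed, clipping the outline; the r=4.5 cylinder at (12.5, 9.5) lies wholly inside it (removes its full 60.75 mm² and its 27.95 mm outline becomes a hole wall) — 1 connected region with 1 hole; the cylinder at (4.5, 12): section is a regular 12-gon, circumradius r=6.5; Taking the first minus the rest: starting from the result so far, the r=6.5 cylinder at (4.5, 12) partially overlaps it — only the 104.61 mm² overlap (of its 126.75 mm²) is removed, clipping the outline — 2 connected regions. Overall, the cross-section has 2 separate islands. Island count = 2.

2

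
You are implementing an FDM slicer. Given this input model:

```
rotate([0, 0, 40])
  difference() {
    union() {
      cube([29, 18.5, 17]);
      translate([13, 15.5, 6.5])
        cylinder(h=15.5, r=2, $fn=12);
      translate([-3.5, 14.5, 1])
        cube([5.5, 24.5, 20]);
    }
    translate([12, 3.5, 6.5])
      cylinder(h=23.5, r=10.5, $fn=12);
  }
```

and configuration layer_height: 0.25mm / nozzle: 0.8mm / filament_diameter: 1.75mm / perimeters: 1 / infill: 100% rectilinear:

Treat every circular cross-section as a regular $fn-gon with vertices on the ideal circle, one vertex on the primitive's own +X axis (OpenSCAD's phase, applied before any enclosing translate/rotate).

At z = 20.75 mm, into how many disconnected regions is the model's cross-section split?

2

At z = 20.75 mm: the cube does not reach this height (z outside [0, 17]); the r=2 cylinder at (13, 15.5) gives a regular 12-gon of circumradius 2 (constant along its height); the 5.5×24.5 cube at (-3.5, 14.5) contributes its full rectangle; Taking the union: the 2 present regions are separate (no shared area or edge), so areas and boundary lengths simply add and each stays a separate island — 2 connected regions; the cylinder at (12, 3.5): section is a regular 12-gon, circumradius r=10.5; Taking the first minus the rest: starting from that combined region, the r=10.5 cylinder at (12, 3.5) partially overlaps it — only the 0.30 mm² overlap (of its 330.75 mm²) is removed, clipping the outline — 2 connected regions; (rotated 40° about Z; rotation is an isometry so areas/perimeters/island counts are preserved). The result has 2 disconnected regions.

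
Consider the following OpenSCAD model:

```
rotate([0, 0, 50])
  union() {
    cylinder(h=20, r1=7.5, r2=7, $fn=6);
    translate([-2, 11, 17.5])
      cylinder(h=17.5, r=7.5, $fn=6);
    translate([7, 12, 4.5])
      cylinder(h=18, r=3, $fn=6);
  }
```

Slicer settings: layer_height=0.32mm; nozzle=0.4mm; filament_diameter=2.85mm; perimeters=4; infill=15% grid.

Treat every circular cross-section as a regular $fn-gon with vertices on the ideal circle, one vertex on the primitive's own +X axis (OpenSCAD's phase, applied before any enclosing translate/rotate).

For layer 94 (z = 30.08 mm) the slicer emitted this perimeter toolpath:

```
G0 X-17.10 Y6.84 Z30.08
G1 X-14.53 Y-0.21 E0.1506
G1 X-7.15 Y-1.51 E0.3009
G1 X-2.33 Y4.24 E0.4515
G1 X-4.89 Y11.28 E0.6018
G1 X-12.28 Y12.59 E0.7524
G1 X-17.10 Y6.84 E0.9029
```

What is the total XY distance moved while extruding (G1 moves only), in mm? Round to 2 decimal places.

45.00 mm

Sum the Euclidean lengths of each G1 segment: total = 45.00 mm.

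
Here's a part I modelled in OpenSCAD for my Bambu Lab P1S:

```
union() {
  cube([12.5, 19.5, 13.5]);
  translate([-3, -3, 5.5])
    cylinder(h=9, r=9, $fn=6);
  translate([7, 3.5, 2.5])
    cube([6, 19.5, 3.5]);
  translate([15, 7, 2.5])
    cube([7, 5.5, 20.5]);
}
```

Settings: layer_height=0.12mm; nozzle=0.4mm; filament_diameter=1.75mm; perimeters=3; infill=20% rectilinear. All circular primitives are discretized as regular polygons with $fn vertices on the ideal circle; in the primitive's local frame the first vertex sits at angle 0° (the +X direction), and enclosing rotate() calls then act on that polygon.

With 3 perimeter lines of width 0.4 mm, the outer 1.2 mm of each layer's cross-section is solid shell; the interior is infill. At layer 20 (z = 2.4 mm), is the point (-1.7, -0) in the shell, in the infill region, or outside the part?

At z = 2.4 mm: the 12.5×19.5 cube contributes its full rectangle; the cylinder at (-3, -3) is absent (z outside [5.5, 14.5]); the cube at (7, 3.5) does not reach this height (z outside [2.5, 6]); the cube at (15, 7) does not reach this height (z outside [2.5, 23]); Taking the union: only the 12.5×19.5 cube is present, so the union is just that shape — 1 connected region. Overall, the cross-section is a single solid region. The nearest boundary edge runs (0.00, 0.00)→(12.50, 0.00); distance from the point to it = 1.70 mm. The point is not inside any of the regions above, so it lies outside the cross-section (1.70 mm from the nearest boundary).

outside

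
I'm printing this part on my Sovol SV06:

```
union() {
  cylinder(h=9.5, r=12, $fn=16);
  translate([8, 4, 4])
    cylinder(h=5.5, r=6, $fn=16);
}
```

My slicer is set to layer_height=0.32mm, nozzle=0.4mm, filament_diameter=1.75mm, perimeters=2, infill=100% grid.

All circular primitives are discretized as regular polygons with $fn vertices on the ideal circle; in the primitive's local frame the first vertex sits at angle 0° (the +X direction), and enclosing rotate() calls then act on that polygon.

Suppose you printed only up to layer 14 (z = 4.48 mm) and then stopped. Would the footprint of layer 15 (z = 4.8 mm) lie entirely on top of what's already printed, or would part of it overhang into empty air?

Compare the two slices. At z = 4.48: the cylinder: section is a regular 16-gon, circumradius r=12 (area = (16/2)·12.000²·sin(360°/16) = 440.85 mm²); the cylinder at (8, 4): section is a regular 16-gon, circumradius r=6 (area = (16/2)·6.000²·sin(360°/16) = 110.21 mm²); Combining (union): the regions partially overlap — summed areas 551.06 mm² minus the doubly-counted overlap 83.30 mm² gives 467.76 mm² — area = 467.76 mm². At z = 4.8: the cylinder: section is a regular 16-gon, circumradius r=12 (area = (16/2)·12.000²·sin(360°/16) = 440.85 mm²); the r=6 cylinder at (8, 4) gives a regular 16-gon of circumradius 6 (constant along its height) (area = (16/2)·6.000²·sin(360°/16) = 110.21 mm²); Merging all regions: the regions partially overlap — summed areas 551.06 mm² minus the doubly-counted overlap 83.30 mm² gives 467.76 mm² — area = 467.76 mm². Checking containment: the cross-section at z = 4.8 is a subset of the cross-section at z = 4.48.

entirely on top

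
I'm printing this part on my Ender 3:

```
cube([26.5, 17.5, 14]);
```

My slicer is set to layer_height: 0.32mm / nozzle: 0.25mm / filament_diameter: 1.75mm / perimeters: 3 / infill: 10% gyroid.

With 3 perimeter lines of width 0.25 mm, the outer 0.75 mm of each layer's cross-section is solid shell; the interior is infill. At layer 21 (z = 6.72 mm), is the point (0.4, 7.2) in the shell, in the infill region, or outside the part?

shell

At z = 6.72 mm: the cube (footprint 26.5×17.5) is included at this height. Overall, the cross-section is a single solid region. The nearest boundary edge runs (0.00, 17.50)→(0.00, 0.00); distance from the point to it = 0.40 mm. The point is inside the cross-section, 0.40 mm from the nearest boundary — within the 0.75 mm shell band (3 × 0.25).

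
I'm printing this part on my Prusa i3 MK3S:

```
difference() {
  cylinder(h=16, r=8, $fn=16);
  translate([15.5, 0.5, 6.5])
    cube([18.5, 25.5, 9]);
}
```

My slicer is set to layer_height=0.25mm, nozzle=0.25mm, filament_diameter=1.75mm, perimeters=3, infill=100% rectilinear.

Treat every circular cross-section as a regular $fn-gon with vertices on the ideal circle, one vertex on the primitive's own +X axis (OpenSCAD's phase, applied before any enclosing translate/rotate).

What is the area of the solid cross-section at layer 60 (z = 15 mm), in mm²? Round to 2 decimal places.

195.93 mm²

At z = 15 mm: the r=8 cylinder contributes a regular 16-gon of circumradius 8 (area = (16/2)·8.000²·sin(360°/16) = 195.93 mm²); the cube at (15.5, 0.5) is present — its section is the full 18.5×25.5 rectangle (area 471.75 mm²); Taking the first minus the rest: starting from the r=8 cylinder (195.93 mm²), the 18.5×25.5 cube at (15.5, 0.5) misses the remaining region (no effect) — area = 195.93 mm². Overall, the cross-section is a single solid region. Net area = 195.93 mm².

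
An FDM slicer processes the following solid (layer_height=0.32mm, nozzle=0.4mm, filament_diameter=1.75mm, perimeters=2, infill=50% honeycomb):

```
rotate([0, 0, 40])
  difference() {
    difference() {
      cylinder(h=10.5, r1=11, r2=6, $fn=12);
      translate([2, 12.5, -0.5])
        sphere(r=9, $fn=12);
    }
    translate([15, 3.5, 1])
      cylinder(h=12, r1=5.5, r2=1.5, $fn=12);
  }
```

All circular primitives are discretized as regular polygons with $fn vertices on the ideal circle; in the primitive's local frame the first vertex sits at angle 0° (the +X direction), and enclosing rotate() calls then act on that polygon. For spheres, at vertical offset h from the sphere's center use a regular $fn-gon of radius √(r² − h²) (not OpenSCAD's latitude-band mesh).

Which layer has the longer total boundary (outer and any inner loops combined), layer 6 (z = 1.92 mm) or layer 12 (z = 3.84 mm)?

layer 6 (z = 1.92 mm)

Layer 6 (z = 1.92): the cone contributes a regular 12-gon of circumradius 10.086 (interpolated between r1=11 and r2=6 at t=0.183) (perimeter = 2·12·10.086·sin(180°/12) = 62.65 mm); the r=9 sphere at (2, 12.5) slices to a regular 12-gon of circumradius 8.669 (√(r²−h²) with h=2.42 from center) (perimeter = 2·12·8.669·sin(180°/12) = 53.85 mm); After the difference (first − rest): starting from the cone, the r=9 sphere at (2, 12.5) partially overlaps it — only the 51.68 mm² overlap (of its 225.43 mm²) is removed, clipping the outline — boundary = 63.24 mm; the cone at (15, 3.5) (r1=5.5→r2=1.5) has section circumradius 5.193 here — a regular 12-gon (perimeter = 2·12·5.193·sin(180°/12) = 32.26 mm); Taking the first minus the rest: starting from that combined region, the cone at (15, 3.5) misses the remaining region (no effect) — boundary = 63.24 mm; (whole slice rotated 40° about Z — lengths, areas and connectivity unchanged). So its perimeter = 63.24 mm. Layer 12 (z = 3.84): the cone contributes a regular 12-gon of circumradius 9.171 (interpolated between r1=11 and r2=6 at t=0.366) (perimeter = 2·12·9.171·sin(180°/12) = 56.97 mm); the sphere at (2, 12.5): section is a regular 12-gon, circumradius = √(r²−h²) = √(9²−4.34²) = 7.884 (perimeter = 2·12·7.884·sin(180°/12) = 48.98 mm); After the difference (first − rest): starting from the cone, the r=9 sphere at (2, 12.5) partially overlaps it — only the 29.56 mm² overlap (of its 186.49 mm²) is removed, clipping the outline — boundary = 57.35 mm; the cone at (15, 3.5) contributes a regular 12-gon of circumradius 4.553 (interpolated between r1=5.5 and r2=1.5 at t=0.237) (perimeter = 2·12·4.553·sin(180°/12) = 28.28 mm); Subtracting the remaining from the first: starting from that combined region, the cone at (15, 3.5) misses the remaining region (no effect) — boundary = 57.35 mm; (rotated 40° about Z; rotation is an isometry so areas/perimeters/island counts are preserved). So its perimeter = 57.35 mm. Layer 6 is larger (63.24 vs 57.35 mm).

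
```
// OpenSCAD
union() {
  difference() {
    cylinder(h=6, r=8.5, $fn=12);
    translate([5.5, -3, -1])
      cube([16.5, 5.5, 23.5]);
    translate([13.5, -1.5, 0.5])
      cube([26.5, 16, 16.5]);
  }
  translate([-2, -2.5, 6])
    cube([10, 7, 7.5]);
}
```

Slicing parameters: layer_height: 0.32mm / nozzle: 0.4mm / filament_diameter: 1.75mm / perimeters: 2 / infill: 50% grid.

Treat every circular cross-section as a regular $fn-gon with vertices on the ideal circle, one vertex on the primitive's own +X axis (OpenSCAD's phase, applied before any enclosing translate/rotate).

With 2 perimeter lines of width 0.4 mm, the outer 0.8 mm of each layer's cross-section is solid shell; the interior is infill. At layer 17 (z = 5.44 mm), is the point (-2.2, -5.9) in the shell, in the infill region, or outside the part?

At z = 5.44 mm: the r=8.5 cylinder contributes a regular 12-gon of circumradius 8.5; the cube at (5.5, -3) is present — its section is the full 16.5×5.5 rectangle; the cube at (13.5, -1.5) (footprint 26.5×16) is included at this height; Taking the first minus the rest: starting from the r=8.5 cylinder, the 16.5×5.5 cube at (5.5, -3) partially overlaps it — only the 14.46 mm² overlap (of its 90.75 mm²) is removed, clipping the outline; the 26.5×16 cube at (13.5, -1.5) misses the remaining region (no effect) — 1 connected region; the cube at (-2, -2.5) does not reach this height (z outside [6, 13.5]); Combining (union): only the result so far is present, so the union is just that shape — 1 connected region. Overall, the cross-section is a single solid region. The nearest boundary edge runs (-0.00, -8.50)→(-4.25, -7.36); distance from the point to it = 1.94 mm. The point is inside the cross-section and 1.94 mm from the nearest boundary — more than the 0.8 mm shell width (2 × 0.4), so it's in the infill interior.

infill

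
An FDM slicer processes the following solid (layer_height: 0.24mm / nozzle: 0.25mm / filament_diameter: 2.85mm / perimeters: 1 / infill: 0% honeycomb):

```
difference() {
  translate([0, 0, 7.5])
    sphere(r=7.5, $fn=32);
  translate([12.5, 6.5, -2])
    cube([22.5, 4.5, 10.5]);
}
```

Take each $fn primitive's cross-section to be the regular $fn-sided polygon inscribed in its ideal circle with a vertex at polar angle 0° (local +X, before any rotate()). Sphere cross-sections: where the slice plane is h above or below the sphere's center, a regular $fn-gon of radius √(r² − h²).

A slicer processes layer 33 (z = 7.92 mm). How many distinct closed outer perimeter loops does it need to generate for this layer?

1

At z = 7.92 mm: the r=7.5 sphere slices to a regular 32-gon of circumradius 7.488 (√(r²−h²) with h=0.42 from center); the 22.5×4.5 cube at (12.5, 6.5) contributes its full rectangle; After the difference (first − rest): starting from the r=7.5 sphere, the 22.5×4.5 cube at (12.5, 6.5) misses the remaining region (no effect) — 1 connected region. The result has 1 disconnected region.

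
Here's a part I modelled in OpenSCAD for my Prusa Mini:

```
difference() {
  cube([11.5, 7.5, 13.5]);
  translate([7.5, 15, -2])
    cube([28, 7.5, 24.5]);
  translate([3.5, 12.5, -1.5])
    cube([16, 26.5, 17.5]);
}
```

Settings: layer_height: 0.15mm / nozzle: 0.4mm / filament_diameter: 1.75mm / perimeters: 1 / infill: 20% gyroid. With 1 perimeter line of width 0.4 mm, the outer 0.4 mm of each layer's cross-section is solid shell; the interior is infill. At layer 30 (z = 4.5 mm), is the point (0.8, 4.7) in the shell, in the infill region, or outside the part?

At z = 4.5 mm: the 11.5×7.5 cube contributes its full rectangle; the cube at (7.5, 15) (footprint 28×7.5) is included at this height; the 16×26.5 cube at (3.5, 12.5) contributes its full rectangle; Taking the first minus the rest: starting from the 11.5×7.5 cube, the 28×7.5 cube at (7.5, 15) misses the remaining region (no effect); the 16×26.5 cube at (3.5, 12.5) misses the remaining region (no effect) — 1 connected region. Overall, the cross-section is a single solid region. The nearest boundary edge runs (0.00, 0.00)→(0.00, 7.50); distance from the point to it = 0.80 mm. The point is inside the cross-section and 0.80 mm from the nearest boundary — more than the 0.4 mm shell width (1 × 0.4), so it's in the infill interior.

infill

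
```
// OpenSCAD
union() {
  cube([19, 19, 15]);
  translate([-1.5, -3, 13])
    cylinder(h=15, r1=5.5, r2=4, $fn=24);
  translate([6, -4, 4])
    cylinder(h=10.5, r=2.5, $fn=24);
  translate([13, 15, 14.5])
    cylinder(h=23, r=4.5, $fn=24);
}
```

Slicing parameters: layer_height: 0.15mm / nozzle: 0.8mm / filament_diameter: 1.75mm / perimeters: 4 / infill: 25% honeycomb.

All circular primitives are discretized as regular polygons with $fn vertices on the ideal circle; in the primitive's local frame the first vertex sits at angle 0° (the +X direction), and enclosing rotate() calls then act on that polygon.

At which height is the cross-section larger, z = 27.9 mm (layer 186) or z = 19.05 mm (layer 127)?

layer 127 (z = 19.05 mm)

Layer 186 (z = 27.9): the cube does not reach this height (z outside [0, 15]); the cone at (-1.5, -3): at t=0.993 of its height the radius interpolates to r₁+(r₂−r₁)t = 4.010, giving a regular 24-gon of that circumradius (area = (24/2)·4.010²·sin(360°/24) = 49.94 mm²); the cylinder at (6, -4) is absent (z outside [4, 14.5]); the r=4.5 cylinder at (13, 15) contributes a regular 24-gon of circumradius 4.5 (area = (24/2)·4.500²·sin(360°/24) = 62.89 mm²); Merging all regions: the 2 present regions are separate (no shared area or edge), so areas and boundary lengths simply add and each stays a separate island — area = 112.84 mm². So its area = 112.84 mm². Layer 127 (z = 19.05): the cube does not reach this height (z outside [0, 15]); the cone at (-1.5, -3): at t=0.403 of its height the radius interpolates to r₁+(r₂−r₁)t = 4.895, giving a regular 24-gon of that circumradius (area = (24/2)·4.895²·sin(360°/24) = 74.42 mm²); the cylinder at (6, -4) is not intersected at this z (z outside [4, 14.5]); the r=4.5 cylinder at (13, 15) contributes a regular 24-gon of circumradius 4.5 (area = (24/2)·4.500²·sin(360°/24) = 62.89 mm²); Combining (union): the 2 present regions are separate (no shared area or edge), so areas and boundary lengths simply add and each stays a separate island — area = 137.31 mm². So its area = 137.31 mm². Layer 127 is larger (137.31 vs 112.84 mm²).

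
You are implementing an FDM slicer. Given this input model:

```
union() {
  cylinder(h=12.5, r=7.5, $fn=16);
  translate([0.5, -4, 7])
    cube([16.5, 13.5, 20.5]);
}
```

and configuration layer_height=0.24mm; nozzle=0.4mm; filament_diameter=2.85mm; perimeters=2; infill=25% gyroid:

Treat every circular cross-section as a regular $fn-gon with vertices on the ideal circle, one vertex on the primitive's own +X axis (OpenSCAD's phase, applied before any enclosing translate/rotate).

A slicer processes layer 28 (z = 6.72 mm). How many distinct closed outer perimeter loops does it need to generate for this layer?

1

At z = 6.72 mm: the r=7.5 cylinder contributes a regular 16-gon of circumradius 7.5; the cube at (0.5, -4) is not intersected at this z (z outside [7, 27.5]); Taking the union: only the r=7.5 cylinder is present, so the union is just that shape — 1 connected region. The result has 1 disconnected region.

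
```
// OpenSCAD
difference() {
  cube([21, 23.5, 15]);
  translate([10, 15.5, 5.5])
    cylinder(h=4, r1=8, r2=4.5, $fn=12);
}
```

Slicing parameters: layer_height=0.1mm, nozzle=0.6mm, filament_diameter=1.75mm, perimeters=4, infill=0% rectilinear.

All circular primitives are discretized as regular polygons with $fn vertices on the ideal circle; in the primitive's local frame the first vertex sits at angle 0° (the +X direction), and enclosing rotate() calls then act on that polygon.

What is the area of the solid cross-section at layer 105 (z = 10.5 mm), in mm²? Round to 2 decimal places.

At z = 10.5 mm: the cube is present — its section is the full 21×23.5 rectangle (area 493.50 mm²); the cone at (10, 15.5) is not intersected at this z (z outside [5.5, 9.5]); After the difference (first − rest): none of the subtracted shapes is present at this height, so the 21×23.5 cube is unchanged — area = 493.50 mm². Overall, the cross-section is a single solid region. Net area = 493.50 mm².

493.50 mm²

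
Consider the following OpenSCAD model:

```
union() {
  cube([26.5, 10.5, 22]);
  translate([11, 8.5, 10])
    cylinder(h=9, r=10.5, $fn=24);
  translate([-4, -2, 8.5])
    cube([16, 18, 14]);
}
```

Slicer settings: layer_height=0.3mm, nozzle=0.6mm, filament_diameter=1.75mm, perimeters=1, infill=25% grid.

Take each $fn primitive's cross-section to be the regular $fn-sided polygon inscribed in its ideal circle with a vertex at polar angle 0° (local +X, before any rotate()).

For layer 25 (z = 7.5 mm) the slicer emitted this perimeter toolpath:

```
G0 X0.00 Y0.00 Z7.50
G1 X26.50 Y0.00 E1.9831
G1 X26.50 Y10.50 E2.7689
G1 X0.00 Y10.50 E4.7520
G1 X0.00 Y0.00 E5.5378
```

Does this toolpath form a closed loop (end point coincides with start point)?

Start point (G0): (0.00, 0.00). End point (last G1): the path returns to the start — closed.

yes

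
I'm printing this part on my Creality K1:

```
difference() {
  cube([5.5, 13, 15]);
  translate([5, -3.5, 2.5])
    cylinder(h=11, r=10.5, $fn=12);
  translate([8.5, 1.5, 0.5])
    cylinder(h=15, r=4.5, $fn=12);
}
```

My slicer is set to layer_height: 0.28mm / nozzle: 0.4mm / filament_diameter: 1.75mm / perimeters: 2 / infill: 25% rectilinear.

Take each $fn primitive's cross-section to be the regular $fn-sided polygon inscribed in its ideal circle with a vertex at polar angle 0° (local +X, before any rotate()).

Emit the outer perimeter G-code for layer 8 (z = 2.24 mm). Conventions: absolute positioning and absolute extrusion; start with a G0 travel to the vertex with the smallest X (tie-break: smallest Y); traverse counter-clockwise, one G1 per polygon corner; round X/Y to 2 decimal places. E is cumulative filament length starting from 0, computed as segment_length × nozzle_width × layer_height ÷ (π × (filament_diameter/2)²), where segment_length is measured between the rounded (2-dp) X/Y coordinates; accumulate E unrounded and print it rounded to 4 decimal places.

G0 X0.00 Y0.00 Z2.24
G1 X4.40 Y0.00 E0.2049
G1 X4.00 Y1.50 E0.2772
G1 X4.60 Y3.75 E0.3856
G1 X5.50 Y4.65 E0.4449
G1 X5.50 Y13.00 E0.8337
G1 X0.00 Y13.00 E1.0898
G1 X0.00 Y0.00 E1.6951

At z = 2.24 mm: the cube (footprint 5.5×13) is included at this height; the cylinder at (5, -3.5) is absent (z outside [2.5, 13.5]); the r=4.5 cylinder at (8.5, 1.5) contributes a regular 12-gon of circumradius 4.5; Taking the first minus the rest: starting from the 5.5×13 cube, the r=4.5 cylinder at (8.5, 1.5) partially overlaps it — only the 5.05 mm² overlap (of its 60.75 mm²) is removed, clipping the outline — 1 connected region. The outline is a single polygon with 7 vertices. Extrusion per mm of travel: 0.4 × 0.28 / (π × 0.875²) = 0.046564. Accumulating E over each segment gives final E = 1.6951.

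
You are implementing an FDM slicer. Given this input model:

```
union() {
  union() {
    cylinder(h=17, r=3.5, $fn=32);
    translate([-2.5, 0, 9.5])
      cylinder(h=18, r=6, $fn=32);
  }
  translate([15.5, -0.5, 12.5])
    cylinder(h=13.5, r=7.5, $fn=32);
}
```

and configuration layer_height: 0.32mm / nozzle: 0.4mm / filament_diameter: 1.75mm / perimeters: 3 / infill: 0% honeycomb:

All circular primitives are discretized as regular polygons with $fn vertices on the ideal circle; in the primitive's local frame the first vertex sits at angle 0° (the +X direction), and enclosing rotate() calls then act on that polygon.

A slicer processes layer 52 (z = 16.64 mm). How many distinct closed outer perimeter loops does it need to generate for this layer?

2

At z = 16.64 mm: the r=3.5 cylinder gives a regular 32-gon of circumradius 3.5 (constant along its height); the cylinder at (-2.5, 0): section is a regular 32-gon, circumradius r=6; Merging all regions: the r=3.5 cylinder lies entirely inside the r=6 cylinder at (-2.5, 0), so the union is just the r=6 cylinder at (-2.5, 0) — 1 connected region; the r=7.5 cylinder at (15.5, -0.5) contributes a regular 32-gon of circumradius 7.5; Combining (union): the 2 present regions are separate (no shared area or edge), so areas and boundary lengths simply add and each stays a separate island — 2 connected regions. The result has 2 disconnected regions.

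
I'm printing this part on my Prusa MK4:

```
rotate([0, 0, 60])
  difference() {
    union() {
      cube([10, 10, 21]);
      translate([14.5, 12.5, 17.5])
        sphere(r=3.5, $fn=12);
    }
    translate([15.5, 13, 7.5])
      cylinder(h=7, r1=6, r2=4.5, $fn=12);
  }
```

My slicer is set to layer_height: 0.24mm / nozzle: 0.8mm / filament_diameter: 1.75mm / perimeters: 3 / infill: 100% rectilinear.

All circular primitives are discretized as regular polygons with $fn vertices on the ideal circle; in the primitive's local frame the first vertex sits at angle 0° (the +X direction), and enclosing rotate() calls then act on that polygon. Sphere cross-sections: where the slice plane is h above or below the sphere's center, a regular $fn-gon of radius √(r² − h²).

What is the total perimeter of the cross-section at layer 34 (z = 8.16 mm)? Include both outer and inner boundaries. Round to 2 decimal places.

At z = 8.16 mm: the cube (footprint 10×10) is included at this height (perimeter 40.00 mm); the sphere at (14.5, 12.5) is not intersected at this z (|z−center|=9.340 > r=3.5); Combining (union): only the 10×10 cube is present, so the union is just that shape — boundary = 40.00 mm; the cone at (15.5, 13) contributes a regular 12-gon of circumradius 5.859 (interpolated between r1=6 and r2=4.5 at t=0.094) (perimeter = 2·12·5.859·sin(180°/12) = 36.39 mm); After the difference (first − rest): starting from the result so far, the cone at (15.5, 13) misses the remaining region (no effect) — boundary = 40.00 mm; (rotated 60° about Z; rotation is an isometry so areas/perimeters/island counts are preserved). Overall, the cross-section is a single solid region. Total boundary length (outer) = 40.00 mm.

40.00 mm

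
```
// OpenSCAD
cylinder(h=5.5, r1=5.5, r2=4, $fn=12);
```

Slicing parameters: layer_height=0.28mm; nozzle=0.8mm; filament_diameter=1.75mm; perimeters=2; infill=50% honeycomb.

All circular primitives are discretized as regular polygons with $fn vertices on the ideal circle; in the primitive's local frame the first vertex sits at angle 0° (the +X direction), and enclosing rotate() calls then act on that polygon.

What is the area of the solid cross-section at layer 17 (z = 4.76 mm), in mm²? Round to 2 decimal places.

At z = 4.76 mm: the cone contributes a regular 12-gon of circumradius 4.202 (interpolated between r1=5.5 and r2=4 at t=0.865) (area = (12/2)·4.202²·sin(360°/12) = 52.97 mm²). Overall, the cross-section is a single solid region. Net area = 52.97 mm².

52.97 mm²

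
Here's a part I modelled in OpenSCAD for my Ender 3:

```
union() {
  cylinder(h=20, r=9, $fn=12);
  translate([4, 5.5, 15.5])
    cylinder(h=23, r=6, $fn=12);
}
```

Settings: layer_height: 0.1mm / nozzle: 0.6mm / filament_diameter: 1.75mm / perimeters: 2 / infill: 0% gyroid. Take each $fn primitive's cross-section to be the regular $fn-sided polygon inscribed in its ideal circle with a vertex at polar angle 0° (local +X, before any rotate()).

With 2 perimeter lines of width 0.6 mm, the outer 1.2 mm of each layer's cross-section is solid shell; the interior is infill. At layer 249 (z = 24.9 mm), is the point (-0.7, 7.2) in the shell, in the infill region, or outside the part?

shell

At z = 24.9 mm: the cylinder is not intersected at this z (z outside [0, 20]); the r=6 cylinder at (4, 5.5) contributes a regular 12-gon of circumradius 6; Taking the union: only the r=6 cylinder at (4, 5.5) is present, so the union is just that shape — 1 connected region. Overall, the cross-section is a single solid region. The nearest boundary edge runs (-1.20, 8.50)→(-2.00, 5.50); distance from the point to it = 0.82 mm. The point is inside the cross-section, 0.82 mm from the nearest boundary — within the 1.2 mm shell band (2 × 0.6).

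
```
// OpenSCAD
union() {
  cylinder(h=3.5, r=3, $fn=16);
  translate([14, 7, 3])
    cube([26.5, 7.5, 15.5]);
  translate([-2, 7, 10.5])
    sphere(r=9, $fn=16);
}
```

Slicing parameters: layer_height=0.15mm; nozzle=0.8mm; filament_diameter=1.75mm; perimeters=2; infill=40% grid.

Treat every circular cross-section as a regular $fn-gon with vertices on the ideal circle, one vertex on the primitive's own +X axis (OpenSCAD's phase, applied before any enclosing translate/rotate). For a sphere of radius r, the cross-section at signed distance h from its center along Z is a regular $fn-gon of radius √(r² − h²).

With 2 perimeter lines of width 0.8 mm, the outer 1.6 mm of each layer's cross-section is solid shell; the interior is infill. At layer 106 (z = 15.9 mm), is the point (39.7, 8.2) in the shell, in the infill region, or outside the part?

At z = 15.9 mm: the cylinder is absent (z outside [0, 3.5]); the cube at (14, 7) is present — its section is the full 26.5×7.5 rectangle; the sphere at (-2, 7): section is a regular 16-gon, circumradius = √(r²−h²) = √(9²−5.4²) = 7.200; Combining (union): the 2 present regions are separate (no shared area or edge), so areas and boundary lengths simply add and each stays a separate island — 2 connected regions. Overall, the cross-section has 2 separate islands. The nearest boundary edge runs (40.50, 14.50)→(40.50, 7.00); distance from the point to it = 0.80 mm. (Shell/infill is judged within the island containing the point — the largest one.) The point is inside the cross-section, 0.80 mm from the nearest boundary — within the 1.6 mm shell band (2 × 0.8).

shell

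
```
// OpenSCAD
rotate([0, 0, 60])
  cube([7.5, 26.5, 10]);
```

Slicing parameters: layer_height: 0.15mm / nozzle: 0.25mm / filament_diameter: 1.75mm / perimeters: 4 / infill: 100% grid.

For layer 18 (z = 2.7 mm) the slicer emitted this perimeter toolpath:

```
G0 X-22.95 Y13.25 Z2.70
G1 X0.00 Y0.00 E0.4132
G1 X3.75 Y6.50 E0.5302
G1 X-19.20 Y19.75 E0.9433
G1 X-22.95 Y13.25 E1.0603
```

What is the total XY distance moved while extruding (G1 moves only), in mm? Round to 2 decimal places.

Sum the Euclidean lengths of each G1 segment: total = 68.01 mm.

68.01 mm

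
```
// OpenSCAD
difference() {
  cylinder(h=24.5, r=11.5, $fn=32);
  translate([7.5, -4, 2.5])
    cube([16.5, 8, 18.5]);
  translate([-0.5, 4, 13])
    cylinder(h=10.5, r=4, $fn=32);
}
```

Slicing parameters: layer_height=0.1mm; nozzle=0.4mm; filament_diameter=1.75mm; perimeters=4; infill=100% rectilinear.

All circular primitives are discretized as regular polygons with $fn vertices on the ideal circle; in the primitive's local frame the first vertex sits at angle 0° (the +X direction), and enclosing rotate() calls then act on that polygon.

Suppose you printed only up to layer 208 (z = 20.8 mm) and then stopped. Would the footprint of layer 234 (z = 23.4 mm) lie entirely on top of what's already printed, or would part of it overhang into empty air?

Compare the two slices. At z = 20.8: the r=11.5 cylinder contributes a regular 32-gon of circumradius 11.5 (area = (32/2)·11.500²·sin(360°/32) = 412.81 mm²); the cube at (7.5, -4) is present — its section is the full 16.5×8 rectangle (area 132.00 mm²); the r=4 cylinder at (-0.5, 4) gives a regular 32-gon of circumradius 4 (constant along its height) (area = (32/2)·4.000²·sin(360°/32) = 49.94 mm²); Taking the first minus the rest: starting from the r=11.5 cylinder (412.81 mm²), the 16.5×8 cube at (7.5, -4) partially overlaps it — only the 29.79 mm² overlap (of its 132.00 mm²) is removed, clipping the outline; the r=4 cylinder at (-0.5, 4) lies wholly inside it (removes its full 49.94 mm² and its 25.09 mm outline becomes a hole wall) — area = 333.08 mm². At z = 23.4: the r=11.5 cylinder contributes a regular 32-gon of circumradius 11.5 (area = (32/2)·11.500²·sin(360°/32) = 412.81 mm²); the cube at (7.5, -4) does not reach this height (z outside [2.5, 21]); the cylinder at (-0.5, 4): section is a regular 32-gon, circumradius r=4 (area = (32/2)·4.000²·sin(360°/32) = 49.94 mm²); Subtracting the remaining from the first: starting from the r=11.5 cylinder (412.81 mm²), the r=4 cylinder at (-0.5, 4) lies wholly inside it (removes its full 49.94 mm² and its 25.09 mm outline becomes a hole wall) — area = 362.87 mm². Checking containment: at z = 23.4 the cross-section extends beyond the z = 20.8 cross-section by about 29.79 mm².

part overhangs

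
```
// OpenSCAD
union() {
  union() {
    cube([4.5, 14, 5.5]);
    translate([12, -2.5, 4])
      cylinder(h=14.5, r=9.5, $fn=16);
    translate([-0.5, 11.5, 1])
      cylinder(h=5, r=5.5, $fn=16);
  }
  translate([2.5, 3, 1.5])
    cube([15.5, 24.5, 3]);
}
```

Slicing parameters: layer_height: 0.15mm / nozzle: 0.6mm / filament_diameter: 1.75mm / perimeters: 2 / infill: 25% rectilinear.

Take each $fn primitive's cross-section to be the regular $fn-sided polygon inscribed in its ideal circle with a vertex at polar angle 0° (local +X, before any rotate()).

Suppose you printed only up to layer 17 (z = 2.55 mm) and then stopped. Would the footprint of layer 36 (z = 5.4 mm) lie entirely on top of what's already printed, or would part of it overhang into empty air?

part overhangs

Compare the two slices. At z = 2.55: the 4.5×14 cube contributes its full rectangle (area 63.00 mm²); the cylinder at (12, -2.5) is absent (z outside [4, 18.5]); the cylinder at (-0.5, 11.5): section is a regular 16-gon, circumradius r=5.5 (area = (16/2)·5.500²·sin(360°/16) = 92.61 mm²); Merging all regions: the regions partially overlap — summed areas 155.61 mm² minus the doubly-counted overlap 31.04 mm² gives 124.57 mm² — area = 124.57 mm²; the cube at (2.5, 3) is present — its section is the full 15.5×24.5 rectangle (area 379.75 mm²); Merging all regions: the regions partially overlap — summed areas 504.32 mm² minus the doubly-counted overlap 25.38 mm² gives 478.95 mm² — area = 478.95 mm². At z = 5.4: the cube is present — its section is the full 4.5×14 rectangle (area 63.00 mm²); the r=9.5 cylinder at (12, -2.5) gives a regular 16-gon of circumradius 9.5 (constant along its height) (area = (16/2)·9.500²·sin(360°/16) = 276.30 mm²); the r=5.5 cylinder at (-0.5, 11.5) contributes a regular 16-gon of circumradius 5.5 (area = (16/2)·5.500²·sin(360°/16) = 92.61 mm²); Combining (union): the regions partially overlap — summed areas 431.91 mm² minus the doubly-counted overlap 33.83 mm² gives 398.07 mm² — area = 398.07 mm²; the cube at (2.5, 3) is not intersected at this z (z outside [1.5, 4.5]); Combining (union): only the result so far is present, so the union is just that shape — area = 398.07 mm². Checking containment: at z = 5.4 the cross-section extends beyond the z = 2.55 cross-section by about 233.74 mm².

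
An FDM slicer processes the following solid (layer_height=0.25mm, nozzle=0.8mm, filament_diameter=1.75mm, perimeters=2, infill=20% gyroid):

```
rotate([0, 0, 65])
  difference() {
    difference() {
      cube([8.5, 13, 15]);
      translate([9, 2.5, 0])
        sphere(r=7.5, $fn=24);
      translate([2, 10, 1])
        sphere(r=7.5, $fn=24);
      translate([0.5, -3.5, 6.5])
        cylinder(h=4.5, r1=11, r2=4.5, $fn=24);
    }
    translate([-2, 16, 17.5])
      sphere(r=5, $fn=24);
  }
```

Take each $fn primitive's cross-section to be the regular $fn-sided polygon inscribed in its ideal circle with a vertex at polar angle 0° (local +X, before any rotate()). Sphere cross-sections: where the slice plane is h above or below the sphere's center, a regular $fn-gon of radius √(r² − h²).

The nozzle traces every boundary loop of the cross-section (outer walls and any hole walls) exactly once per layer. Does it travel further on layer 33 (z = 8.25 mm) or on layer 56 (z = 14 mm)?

layer 33 (z = 8.25 mm)

Layer 33 (z = 8.25): the cube is present — its section is the full 8.5×13 rectangle (perimeter 43.00 mm); the sphere at (9, 2.5) is absent (|z−center|=8.250 > r=7.5); the sphere at (2, 10): section is a regular 24-gon, circumradius = √(r²−h²) = √(7.5²−7.25²) = 1.920 (perimeter = 2·24·1.920·sin(180°/24) = 12.03 mm); the cone at (0.5, -3.5): at t=0.389 of its height the radius interpolates to r₁+(r₂−r₁)t = 8.472, giving a regular 24-gon of that circumradius (perimeter = 2·24·8.472·sin(180°/24) = 53.08 mm); Taking the first minus the rest: starting from the 8.5×13 cube, the r=7.5 sphere at (2, 10) lies wholly inside it (removes its full 11.45 mm² and its 12.03 mm outline becomes a hole wall); the cone at (0.5, -3.5) partially overlaps it — only the 29.60 mm² overlap (of its 222.93 mm²) is removed, clipping the outline — boundary (outer + 1 inner loop) = 52.13 mm; the sphere at (-2, 16) is absent (|z−center|=9.250 > r=5); After the difference (first − rest): none of the subtracted shapes is present at this height, so that combined region is unchanged — boundary (outer + 1 inner loop) = 52.13 mm; (whole slice rotated 65° about Z — lengths, areas and connectivity unchanged). So its perimeter = 52.13 mm. Layer 56 (z = 14): the 8.5×13 cube contributes its full rectangle (perimeter 43.00 mm); the sphere at (9, 2.5) is absent (|z−center|=14.000 > r=7.5); the sphere at (2, 10) is not intersected at this z (|z−center|=13.000 > r=7.5); the cone at (0.5, -3.5) is not intersected at this z (z outside [6.5, 11]); After the difference (first − rest): none of the subtracted shapes is present at this height, so the 8.5×13 cube is unchanged — boundary = 43.00 mm; the sphere at (-2, 16): section is a regular 24-gon, circumradius = √(r²−h²) = √(5²−3.5²) = 3.571 (perimeter = 2·24·3.571·sin(180°/24) = 22.37 mm); After the difference (first − rest): starting from that combined region, the r=5 sphere at (-2, 16) misses the remaining region (no effect) — boundary = 43.00 mm; (rotated 65° about Z; rotation is an isometry so areas/perimeters/island counts are preserved). So its perimeter = 43.00 mm. Layer 33 is larger (52.13 vs 43.00 mm).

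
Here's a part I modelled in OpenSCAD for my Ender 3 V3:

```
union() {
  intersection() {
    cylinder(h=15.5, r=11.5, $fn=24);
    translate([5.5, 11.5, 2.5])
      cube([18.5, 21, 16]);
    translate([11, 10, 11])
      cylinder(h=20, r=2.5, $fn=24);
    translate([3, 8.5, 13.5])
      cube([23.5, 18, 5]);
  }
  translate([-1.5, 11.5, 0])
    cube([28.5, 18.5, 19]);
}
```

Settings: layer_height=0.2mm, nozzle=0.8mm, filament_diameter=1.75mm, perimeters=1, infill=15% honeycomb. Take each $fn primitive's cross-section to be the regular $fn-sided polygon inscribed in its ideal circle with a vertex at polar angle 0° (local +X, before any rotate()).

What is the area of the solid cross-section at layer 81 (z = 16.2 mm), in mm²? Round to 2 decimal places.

At z = 16.2 mm: the cylinder does not reach this height (z outside [0, 15.5]); the 18.5×21 cube at (5.5, 11.5) contributes its full rectangle (area 388.50 mm²); the r=2.5 cylinder at (11, 10) gives a regular 24-gon of circumradius 2.5 (constant along its height) (area = (24/2)·2.500²·sin(360°/24) = 19.41 mm²); the cube at (3, 8.5) (footprint 23.5×18) is included at this height (area 423.00 mm²); After intersecting: at least one operand is absent at this height, so nothing remains; the 28.5×18.5 cube at (-1.5, 11.5) contributes its full rectangle (area 527.25 mm²); Merging all regions: only the 28.5×18.5 cube at (-1.5, 11.5) is present, so the union is just that shape — area = 527.25 mm². Overall, the cross-section is a single solid region. Net area = 527.25 mm².

527.25 mm²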